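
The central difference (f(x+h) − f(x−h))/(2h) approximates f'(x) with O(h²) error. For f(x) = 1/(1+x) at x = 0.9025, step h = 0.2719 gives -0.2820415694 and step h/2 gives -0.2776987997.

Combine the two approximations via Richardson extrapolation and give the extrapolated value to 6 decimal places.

With r = 2 the leading error scales as h^2, so the weight is 2^2 = 4.
2^2×A(h/2) = -1.1107951988; minus A(h) gives -0.8287536294.
Denominator 4 − 1 = 3.
So the Richardson estimate is -0.2762512098.

-0.276251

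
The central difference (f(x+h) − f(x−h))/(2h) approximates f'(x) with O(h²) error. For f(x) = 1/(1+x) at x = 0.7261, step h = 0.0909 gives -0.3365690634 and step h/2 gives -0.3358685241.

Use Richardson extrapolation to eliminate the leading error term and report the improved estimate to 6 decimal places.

-0.335635

r = 2: numerator weight 4, denominator 3.
4*(-0.3358685241) = -1.3434740964; (-1.3434740964) − (-0.3365690634) = -1.0069050330
(-1.0069050330) ÷ 3 = -0.3356350110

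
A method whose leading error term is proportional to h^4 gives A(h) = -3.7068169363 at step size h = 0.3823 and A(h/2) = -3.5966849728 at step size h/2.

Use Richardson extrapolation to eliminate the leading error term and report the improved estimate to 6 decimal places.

-3.589343

r = 4: numerator weight 16, denominator 15.
2^4×A(h/2) = -57.5469595648; minus A(h) gives -53.8401426285.
Extrapolated: (-53.8401426285) / 15 = -3.5893428419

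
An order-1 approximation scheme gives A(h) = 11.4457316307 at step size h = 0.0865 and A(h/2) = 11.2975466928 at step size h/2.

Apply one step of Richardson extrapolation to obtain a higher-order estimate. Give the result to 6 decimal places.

11.149362

r = 1, so 2^r = 2.
2*11.2975466928 = 22.5950933856; subtract 11.4457316307 → 11.1493617549
Denominator 2 − 1 = 1.
So the Richardson estimate is 11.1493617549.
Shift from A(h/2): −0.1481849379.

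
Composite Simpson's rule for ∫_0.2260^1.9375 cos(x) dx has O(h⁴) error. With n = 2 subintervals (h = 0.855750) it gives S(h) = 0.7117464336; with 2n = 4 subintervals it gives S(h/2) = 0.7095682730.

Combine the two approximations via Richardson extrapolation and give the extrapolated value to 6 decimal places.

0.709423

Error is O(h^4); halving h shrinks it by 2^4 = 16.
16 × 0.7095682730 = 11.3530923680; 11.3530923680 − 0.7117464336 = 10.6413459344
Extrapolated: 10.6413459344 / 15 = 0.7094230623
Shift from A(h/2): −0.0001452107.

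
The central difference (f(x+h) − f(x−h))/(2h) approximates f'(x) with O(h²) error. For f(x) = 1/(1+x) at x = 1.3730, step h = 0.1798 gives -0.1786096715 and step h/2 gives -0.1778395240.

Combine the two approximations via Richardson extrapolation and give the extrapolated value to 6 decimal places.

The method has order 2: 2^2 = 4.
4·(-0.1778395240) = -0.7113580960; (-0.7113580960) − (-0.1786096715) = -0.5327484245
Divide by 2^2 − 1 = 3.
Extrapolated: (-0.5327484245) / 3 = -0.1775828082
Gap between inputs: 7.701e-04; correction applied: +0.0002567158.

-0.177583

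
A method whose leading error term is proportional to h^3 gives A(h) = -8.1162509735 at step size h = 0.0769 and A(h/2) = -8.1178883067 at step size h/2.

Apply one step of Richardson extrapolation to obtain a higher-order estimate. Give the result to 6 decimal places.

-8.118122

Order 3 gives 2^r = 8 and 2^r − 1 = 7.
Numerator 8*A(h/2) − A(h) = 8*(-8.1178883067) − (-8.1162509735) = -56.8268554801
Divide by 2^3 − 1 = 7.
Result: -8.1181222114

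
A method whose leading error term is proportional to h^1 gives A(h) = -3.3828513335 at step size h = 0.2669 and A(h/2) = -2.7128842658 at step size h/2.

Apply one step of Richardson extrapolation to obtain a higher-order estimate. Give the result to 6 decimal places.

-2.042917

r = 1, so 2^r = 2.
2 × (-2.7128842658) = -5.4257685316; subtract (-3.3828513335) → -2.0429171981
Divide by 2^1 − 1 = 1.
R = (-2.0429171981)/1 = -2.0429171981
Correction |R − A(h/2)| = 6.700e-01; gap |A(h/2) − A(h)| = 6.700e-01.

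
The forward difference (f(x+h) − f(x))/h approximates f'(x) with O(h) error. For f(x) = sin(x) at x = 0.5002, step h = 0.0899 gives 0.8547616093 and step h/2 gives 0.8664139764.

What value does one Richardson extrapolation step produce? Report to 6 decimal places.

0.878066

r = 1, so 2^r = 2.
2^1 × A(h/2) = 1.7328279528; minus A(h) gives 0.8780663435.
Denominator 2 − 1 = 1.
(2 × 0.8664139764 − 0.8547616093)/(2 − 1) = 0.8780663435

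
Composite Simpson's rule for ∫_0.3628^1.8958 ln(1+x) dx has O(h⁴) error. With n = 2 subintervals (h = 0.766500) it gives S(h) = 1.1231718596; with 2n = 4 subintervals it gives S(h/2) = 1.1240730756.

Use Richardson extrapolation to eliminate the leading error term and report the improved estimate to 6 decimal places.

1.124133

The method has order 4: 2^4 = 16.
16·1.1240730756 = 17.9851692096; 17.9851692096 − 1.1231718596 = 16.8619973500
16.8619973500 ÷ 15 = 1.1241331567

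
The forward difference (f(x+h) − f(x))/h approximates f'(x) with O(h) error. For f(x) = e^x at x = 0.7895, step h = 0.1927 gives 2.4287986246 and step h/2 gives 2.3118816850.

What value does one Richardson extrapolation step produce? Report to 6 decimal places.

2.194965

With r = 1 the leading error scales as h^1, so the weight is 2^1 = 2.
2·2.3118816850 = 4.6237633700; subtract 2.4287986246 → 2.1949647454
2.1949647454 ÷ 1 = 2.1949647454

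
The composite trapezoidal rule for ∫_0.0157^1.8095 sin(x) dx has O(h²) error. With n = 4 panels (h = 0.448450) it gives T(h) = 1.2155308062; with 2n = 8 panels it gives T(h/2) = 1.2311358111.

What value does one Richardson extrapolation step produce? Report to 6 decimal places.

The method has order 2: 2^2 = 4.
Numerator 4·A(h/2) − A(h) = 4·1.2311358111 − 1.2155308062 = 3.7090124382
Divide by 2^2 − 1 = 3.
(4·1.2311358111 − 1.2155308062)/(4 − 1) = 1.2363374794

1.236337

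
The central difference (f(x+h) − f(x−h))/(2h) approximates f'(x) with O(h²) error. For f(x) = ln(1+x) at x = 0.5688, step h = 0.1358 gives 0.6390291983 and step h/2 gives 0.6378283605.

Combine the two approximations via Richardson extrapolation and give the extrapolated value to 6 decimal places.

Leading term ∝ h^2; use weight 4 = 2^2.
Numerator 4 × A(h/2) − A(h) = 4 × 0.6378283605 − 0.6390291983 = 1.9122842437
(4 × 0.6378283605 − 0.6390291983)/(4 − 1) = 0.6374280812
Shift from A(h/2): −0.0004002793.

0.637428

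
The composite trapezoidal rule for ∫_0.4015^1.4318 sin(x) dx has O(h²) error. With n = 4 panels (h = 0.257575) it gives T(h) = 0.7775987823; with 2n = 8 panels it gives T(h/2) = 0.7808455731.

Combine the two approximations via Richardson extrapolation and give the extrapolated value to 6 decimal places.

Error is O(h^2); halving h shrinks it by 2^2 = 4.
4 × 0.7808455731 = 3.1233822924; subtract 0.7775987823 → 2.3457835101
Divide by 2^2 − 1 = 3.
Result: 0.7819278367

0.781928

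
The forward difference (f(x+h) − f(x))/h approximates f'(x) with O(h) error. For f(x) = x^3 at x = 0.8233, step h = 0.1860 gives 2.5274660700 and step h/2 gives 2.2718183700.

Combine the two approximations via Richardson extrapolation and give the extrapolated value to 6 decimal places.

2.016171

r = 1: numerator weight 2, denominator 1.
Numerator 2*A(h/2) − A(h) = 2*2.2718183700 − 2.5274660700 = 2.0161706700
Denominator 2 − 1 = 1.
Result: 2.0161706700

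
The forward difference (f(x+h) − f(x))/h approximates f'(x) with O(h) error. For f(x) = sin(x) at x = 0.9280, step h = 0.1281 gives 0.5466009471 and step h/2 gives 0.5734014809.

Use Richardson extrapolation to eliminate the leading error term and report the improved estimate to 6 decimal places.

0.600202

r = 1, so 2^r = 2.
2*0.5734014809 = 1.1468029618; 1.1468029618 − 0.5466009471 = 0.6002020147
(2*0.5734014809 − 0.5466009471)/(2 − 1) = 0.6002020147
Correction |R − A(h/2)| = 2.680e-02; gap |A(h/2) − A(h)| = 2.680e-02.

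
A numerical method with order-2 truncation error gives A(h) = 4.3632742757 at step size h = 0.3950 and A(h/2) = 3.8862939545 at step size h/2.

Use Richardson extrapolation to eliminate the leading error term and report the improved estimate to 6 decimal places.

Method order is 2; weight 2^2 = 4.
4×3.8862939545 = 15.5451758180; subtract 4.3632742757 → 11.1819015423
Divide by 2^2 − 1 = 3.
R = 11.1819015423/3 = 3.7273005141
Gap between inputs: 4.770e-01; correction applied: −0.1589934404.

3.727301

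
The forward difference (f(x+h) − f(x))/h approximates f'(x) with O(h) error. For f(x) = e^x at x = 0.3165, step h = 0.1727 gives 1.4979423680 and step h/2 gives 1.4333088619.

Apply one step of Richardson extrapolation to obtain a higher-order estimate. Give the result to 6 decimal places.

1.368675

With r = 1 the leading error scales as h^1, so the weight is 2^1 = 2.
Weighted: 2.8666177238 − 1.4979423680 = 1.3686753558
1.3686753558 ÷ 1 = 1.3686753558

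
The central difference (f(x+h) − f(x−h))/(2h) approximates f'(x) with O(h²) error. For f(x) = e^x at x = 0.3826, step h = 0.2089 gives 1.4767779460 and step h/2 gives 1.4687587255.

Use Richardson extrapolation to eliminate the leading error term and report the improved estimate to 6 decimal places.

1.466086

With r = 2 the leading error scales as h^2, so the weight is 2^2 = 4.
Weighted: 5.8750349020 − 1.4767779460 = 4.3982569560
Denominator 4 − 1 = 3.
4.3982569560 ÷ 3 = 1.4660856520
Correction |R − A(h/2)| = 2.673e-03; gap |A(h/2) − A(h)| = 8.019e-03.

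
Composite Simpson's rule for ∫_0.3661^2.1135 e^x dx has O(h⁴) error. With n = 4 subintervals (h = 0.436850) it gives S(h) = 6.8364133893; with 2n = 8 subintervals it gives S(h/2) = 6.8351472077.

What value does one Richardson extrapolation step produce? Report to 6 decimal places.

With r = 4 the leading error scales as h^4, so the weight is 2^4 = 16.
A(h/2) − A(h) = 6.8351472077 − 6.8364133893 = -0.0012661816
Divide by 2^4 − 1 = 15: (-0.0012661816)/15 = -0.0000844121
R = 6.8351472077 − 0.0000844121 = 6.8350627956

6.835063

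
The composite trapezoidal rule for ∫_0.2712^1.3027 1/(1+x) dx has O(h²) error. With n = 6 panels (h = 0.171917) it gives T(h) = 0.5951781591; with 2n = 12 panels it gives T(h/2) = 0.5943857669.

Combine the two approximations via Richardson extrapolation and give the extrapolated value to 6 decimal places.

0.594122

With r = 2 the leading error scales as h^2, so the weight is 2^2 = 4.
Weighted: 2.3775430676 − 0.5951781591 = 1.7823649085
R = 1.7823649085/3 = 0.5941216362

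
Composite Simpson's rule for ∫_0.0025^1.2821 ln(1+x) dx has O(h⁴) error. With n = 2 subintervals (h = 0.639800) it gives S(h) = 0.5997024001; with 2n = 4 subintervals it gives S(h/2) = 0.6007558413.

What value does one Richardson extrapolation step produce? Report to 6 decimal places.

r = 4, so 2^r = 16.
A(h/2) − A(h) = 0.6007558413 − 0.5997024001 = 0.0010534412
Divide by 2^4 − 1 = 15: 0.0010534412/15 = 0.0000702294
R = A(h/2) + (A(h/2) − A(h))/15 = 0.6007558413 + 0.0000702294 = 0.6008260707

0.600826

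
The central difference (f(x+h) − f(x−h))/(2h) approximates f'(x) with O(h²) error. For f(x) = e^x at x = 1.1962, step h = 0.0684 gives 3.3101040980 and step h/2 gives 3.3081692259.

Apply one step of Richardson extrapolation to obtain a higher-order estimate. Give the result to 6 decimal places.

Error is O(h^2); halving h shrinks it by 2^2 = 4.
A(h/2) − A(h) = 3.3081692259 − 3.3101040980 = -0.0019348721
Correction (A(h/2) − A(h))/(4 − 1) = (-0.0019348721)/3 = -0.0006449574
R = 3.3081692259 − 0.0006449574 = 3.3075242685
Gap between inputs: 1.935e-03; correction applied: −0.0006449574.

3.307524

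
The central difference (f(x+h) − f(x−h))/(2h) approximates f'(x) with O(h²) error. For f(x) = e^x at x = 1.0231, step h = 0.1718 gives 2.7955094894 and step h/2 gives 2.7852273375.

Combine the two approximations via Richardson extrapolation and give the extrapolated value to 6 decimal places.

2.781800

With r = 2 the leading error scales as h^2, so the weight is 2^2 = 4.
2^2×A(h/2) = 11.1409093500; minus A(h) gives 8.3453998606.
Denominator 4 − 1 = 3.
Extrapolated: 8.3453998606 / 3 = 2.7817999535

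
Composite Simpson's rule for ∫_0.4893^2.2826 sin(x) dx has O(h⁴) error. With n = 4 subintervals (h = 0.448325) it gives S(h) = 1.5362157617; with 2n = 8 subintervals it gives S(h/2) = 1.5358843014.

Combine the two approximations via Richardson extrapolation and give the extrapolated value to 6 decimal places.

1.535862

r = 4, so 2^r = 16.
2^4·A(h/2) = 24.5741488224; minus A(h) gives 23.0379330607.
Divide by 2^4 − 1 = 15.
Result: 1.5358622040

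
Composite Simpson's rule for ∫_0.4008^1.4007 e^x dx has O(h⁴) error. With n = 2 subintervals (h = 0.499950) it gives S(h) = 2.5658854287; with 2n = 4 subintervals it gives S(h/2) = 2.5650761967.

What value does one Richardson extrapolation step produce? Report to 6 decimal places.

2.565022

Method order is 4; weight 2^4 = 16.
Numerator 16×A(h/2) − A(h) = 16×2.5650761967 − 2.5658854287 = 38.4753337185
R = 38.4753337185/15 = 2.5650222479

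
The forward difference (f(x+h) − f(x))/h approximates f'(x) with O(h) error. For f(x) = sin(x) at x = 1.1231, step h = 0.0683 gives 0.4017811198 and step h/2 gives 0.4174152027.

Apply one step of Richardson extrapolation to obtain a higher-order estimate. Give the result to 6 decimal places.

0.433049

r = 1, so 2^r = 2.
Top: 2(0.4174152027) − (0.4017811198) = 0.4330492856
Divide by 2^1 − 1 = 1.
So the Richardson estimate is 0.4330492856.
Correction |R − A(h/2)| = 1.563e-02; gap |A(h/2) − A(h)| = 1.563e-02.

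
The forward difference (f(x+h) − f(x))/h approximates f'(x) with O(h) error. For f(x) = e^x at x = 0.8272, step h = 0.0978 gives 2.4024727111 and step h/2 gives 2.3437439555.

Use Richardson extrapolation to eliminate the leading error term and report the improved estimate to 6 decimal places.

With r = 1 the leading error scales as h^1, so the weight is 2^1 = 2.
Weighted: 4.6874879110 − 2.4024727111 = 2.2850151999
Denominator 2 − 1 = 1.
So the Richardson estimate is 2.2850151999.
Gap between inputs: 5.873e-02; correction applied: −0.0587287556.

2.285015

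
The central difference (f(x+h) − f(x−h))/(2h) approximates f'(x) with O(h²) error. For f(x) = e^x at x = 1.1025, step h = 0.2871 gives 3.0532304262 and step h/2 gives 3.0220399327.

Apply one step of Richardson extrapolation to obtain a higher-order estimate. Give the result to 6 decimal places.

3.011643

The method has order 2: 2^2 = 4.
Weighted: 12.0881597308 − 3.0532304262 = 9.0349293046
Extrapolated: 9.0349293046 / 3 = 3.0116431015
Shift from A(h/2): −0.0103968312.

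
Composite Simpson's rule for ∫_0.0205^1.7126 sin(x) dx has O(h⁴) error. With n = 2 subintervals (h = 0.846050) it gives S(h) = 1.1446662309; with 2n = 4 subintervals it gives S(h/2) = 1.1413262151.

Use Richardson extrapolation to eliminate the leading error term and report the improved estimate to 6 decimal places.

1.141104

Order 4 gives 2^r = 16 and 2^r − 1 = 15.
2^4×A(h/2) = 18.2612194416; minus A(h) gives 17.1165532107.
R = 17.1165532107/15 = 1.1411035474
Gap between inputs: 3.340e-03; correction applied: −0.0002226677.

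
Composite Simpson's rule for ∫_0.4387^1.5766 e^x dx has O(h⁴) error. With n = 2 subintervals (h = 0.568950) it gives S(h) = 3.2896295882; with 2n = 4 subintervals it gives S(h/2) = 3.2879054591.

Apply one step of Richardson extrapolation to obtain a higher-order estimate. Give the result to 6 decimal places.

3.287791

r = 4: numerator weight 16, denominator 15.
A(h/2) − A(h) = 3.2879054591 − 3.2896295882 = -0.0017241291
Correction (A(h/2) − A(h))/(16 − 1) = (-0.0017241291)/15 = -0.0001149419
R = 3.2879054591 − 0.0001149419 = 3.2877905172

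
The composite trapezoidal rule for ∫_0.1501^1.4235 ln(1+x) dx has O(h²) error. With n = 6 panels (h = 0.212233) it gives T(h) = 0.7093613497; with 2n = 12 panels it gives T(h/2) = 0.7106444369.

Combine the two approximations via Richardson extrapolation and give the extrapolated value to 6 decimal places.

Error is O(h^2); halving h shrinks it by 2^2 = 4.
Numerator 4 × A(h/2) − A(h) = 4 × 0.7106444369 − 0.7093613497 = 2.1332163979
Denominator 4 − 1 = 3.
R = 2.1332163979/3 = 0.7110721326

0.711072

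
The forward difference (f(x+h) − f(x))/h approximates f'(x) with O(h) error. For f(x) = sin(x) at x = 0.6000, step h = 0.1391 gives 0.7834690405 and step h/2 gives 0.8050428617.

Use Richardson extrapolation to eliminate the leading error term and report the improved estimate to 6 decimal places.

0.826617

r = 1: numerator weight 2, denominator 1.
Difference of the inputs: 0.8050428617 − 0.7834690405 = 0.0215738212
Correction (A(h/2) − A(h))/(2 − 1) = 0.0215738212/1 = 0.0215738212
R = A(h/2) + (A(h/2) − A(h))/1 = 0.8050428617 + 0.0215738212 = 0.8266166829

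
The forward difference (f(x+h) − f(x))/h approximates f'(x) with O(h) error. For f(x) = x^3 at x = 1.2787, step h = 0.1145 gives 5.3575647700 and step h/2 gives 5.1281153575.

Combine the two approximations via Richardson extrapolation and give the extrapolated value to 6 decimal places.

Leading term ∝ h^1; use weight 2 = 2^1.
2*5.1281153575 − 5.3575647700 = 4.8986659450
Divide by 2^1 − 1 = 1.
Result: 4.8986659450

4.898666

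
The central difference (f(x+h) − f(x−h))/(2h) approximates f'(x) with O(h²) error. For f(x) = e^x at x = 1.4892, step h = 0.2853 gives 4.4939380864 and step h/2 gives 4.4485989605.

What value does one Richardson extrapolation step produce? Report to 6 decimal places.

4.433486

Order 2 gives 2^r = 4 and 2^r − 1 = 3.
4·4.4485989605 − 4.4939380864 = 13.3004577556
(4·4.4485989605 − 4.4939380864)/(4 − 1) = 4.4334859185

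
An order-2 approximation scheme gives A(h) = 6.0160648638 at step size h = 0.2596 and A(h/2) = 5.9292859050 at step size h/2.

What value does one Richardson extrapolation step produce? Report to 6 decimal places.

r = 2, so 2^r = 4.
4 × 5.9292859050 − 6.0160648638 = 17.7010787562
Extrapolated: 17.7010787562 / 3 = 5.9003595854

5.900360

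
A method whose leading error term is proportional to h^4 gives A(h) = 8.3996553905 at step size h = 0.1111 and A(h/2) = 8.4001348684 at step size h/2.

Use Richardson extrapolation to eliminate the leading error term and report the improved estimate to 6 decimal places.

The method has order 4: 2^4 = 16.
Numerator 16 × A(h/2) − A(h) = 16 × 8.4001348684 − 8.3996553905 = 126.0025025039
R = 126.0025025039/15 = 8.4001668336
Shift from A(h/2): +0.0000319652.

8.400167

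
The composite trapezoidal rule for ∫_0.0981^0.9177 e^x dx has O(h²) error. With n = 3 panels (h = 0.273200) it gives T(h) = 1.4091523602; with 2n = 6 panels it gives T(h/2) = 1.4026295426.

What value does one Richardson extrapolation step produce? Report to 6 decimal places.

1.400455

r = 2: numerator weight 4, denominator 3.
4*1.4026295426 = 5.6105181704; subtract 1.4091523602 → 4.2013658102
Divide by 2^2 − 1 = 3.
(4*1.4026295426 − 1.4091523602)/(4 − 1) = 1.4004552701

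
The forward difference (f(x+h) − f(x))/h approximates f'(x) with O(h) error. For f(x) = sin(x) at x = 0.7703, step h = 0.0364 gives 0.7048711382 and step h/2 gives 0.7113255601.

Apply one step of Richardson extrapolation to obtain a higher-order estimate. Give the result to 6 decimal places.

0.717780

r = 1: numerator weight 2, denominator 1.
2*0.7113255601 = 1.4226511202; 1.4226511202 − 0.7048711382 = 0.7177799820
R = 0.7177799820/1 = 0.7177799820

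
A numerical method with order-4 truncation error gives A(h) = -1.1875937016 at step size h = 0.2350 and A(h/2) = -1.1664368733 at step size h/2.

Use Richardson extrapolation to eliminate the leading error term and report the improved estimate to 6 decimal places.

-1.165026

Order 4 gives 2^r = 16 and 2^r − 1 = 15.
Top: 16(-1.1664368733) − (-1.1875937016) = -17.4753962712
R = (-17.4753962712)/15 = -1.1650264181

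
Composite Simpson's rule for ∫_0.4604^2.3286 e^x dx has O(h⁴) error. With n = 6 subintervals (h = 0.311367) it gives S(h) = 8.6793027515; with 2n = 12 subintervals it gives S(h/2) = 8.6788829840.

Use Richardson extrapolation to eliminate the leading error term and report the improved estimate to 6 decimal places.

8.678855

With r = 4 the leading error scales as h^4, so the weight is 2^4 = 16.
2^4 × A(h/2) = 138.8621277440; minus A(h) gives 130.1828249925.
R = 130.1828249925/15 = 8.6788549995
Correction |R − A(h/2)| = 2.798e-05; gap |A(h/2) − A(h)| = 4.198e-04.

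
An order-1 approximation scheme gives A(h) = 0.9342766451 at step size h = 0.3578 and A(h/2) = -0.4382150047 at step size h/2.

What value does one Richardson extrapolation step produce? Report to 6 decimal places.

The method has order 1: 2^1 = 2.
2^1×A(h/2) = -0.8764300094; minus A(h) gives -1.8107066545.
Divide by 2^1 − 1 = 1.
R = (-1.8107066545)/1 = -1.8107066545

-1.810707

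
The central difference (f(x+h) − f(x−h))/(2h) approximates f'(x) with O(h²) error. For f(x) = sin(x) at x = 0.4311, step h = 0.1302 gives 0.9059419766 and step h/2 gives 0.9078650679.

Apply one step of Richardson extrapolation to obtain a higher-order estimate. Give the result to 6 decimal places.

With r = 2 the leading error scales as h^2, so the weight is 2^2 = 4.
4 × 0.9078650679 − 0.9059419766 = 2.7255182950
Divide by 2^2 − 1 = 3.
Result: 0.9085060983

0.908506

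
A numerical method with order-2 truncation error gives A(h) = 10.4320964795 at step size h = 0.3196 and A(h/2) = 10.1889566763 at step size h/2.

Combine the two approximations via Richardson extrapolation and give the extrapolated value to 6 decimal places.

10.107910

Error is O(h^2); halving h shrinks it by 2^2 = 4.
Weighted: 40.7558267052 − 10.4320964795 = 30.3237302257
R = 30.3237302257/3 = 10.1079100752
Correction |R − A(h/2)| = 8.105e-02; gap |A(h/2) − A(h)| = 2.431e-01.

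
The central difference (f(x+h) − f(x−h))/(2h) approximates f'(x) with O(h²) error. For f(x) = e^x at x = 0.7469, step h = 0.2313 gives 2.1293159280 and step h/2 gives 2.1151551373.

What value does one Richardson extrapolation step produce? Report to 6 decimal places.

2.110435

Order 2 gives 2^r = 4 and 2^r − 1 = 3.
2^2×A(h/2) = 8.4606205492; minus A(h) gives 6.3313046212.
Extrapolated: 6.3313046212 / 3 = 2.1104348737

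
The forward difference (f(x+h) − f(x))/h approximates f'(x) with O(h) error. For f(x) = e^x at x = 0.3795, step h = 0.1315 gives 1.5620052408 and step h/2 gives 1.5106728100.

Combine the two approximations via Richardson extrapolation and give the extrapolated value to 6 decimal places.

With r = 1 the leading error scales as h^1, so the weight is 2^1 = 2.
Top: 2(1.5106728100) − (1.5620052408) = 1.4593403792
R = 1.4593403792/1 = 1.4593403792

1.459340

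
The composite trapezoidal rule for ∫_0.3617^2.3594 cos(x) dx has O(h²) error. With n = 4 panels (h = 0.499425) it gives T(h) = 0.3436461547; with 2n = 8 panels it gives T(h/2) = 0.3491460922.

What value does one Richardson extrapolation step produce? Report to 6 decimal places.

0.350979

With r = 2 the leading error scales as h^2, so the weight is 2^2 = 4.
Weighted: 1.3965843688 − 0.3436461547 = 1.0529382141
(4 × 0.3491460922 − 0.3436461547)/(4 − 1) = 0.3509794047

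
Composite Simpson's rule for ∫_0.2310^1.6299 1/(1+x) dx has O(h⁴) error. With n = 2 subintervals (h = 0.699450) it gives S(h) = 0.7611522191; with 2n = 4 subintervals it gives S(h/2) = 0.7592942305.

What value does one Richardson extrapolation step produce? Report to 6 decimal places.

0.759170

Error is O(h^4); halving h shrinks it by 2^4 = 16.
2^4×A(h/2) = 12.1487076880; minus A(h) gives 11.3875554689.
R = 11.3875554689/15 = 0.7591703646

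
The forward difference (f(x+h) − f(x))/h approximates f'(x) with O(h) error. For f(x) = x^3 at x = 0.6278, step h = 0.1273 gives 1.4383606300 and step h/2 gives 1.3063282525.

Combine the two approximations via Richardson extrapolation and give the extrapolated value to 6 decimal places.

1.174296

Error is O(h^1); halving h shrinks it by 2^1 = 2.
2·1.3063282525 − 1.4383606300 = 1.1742958750
R = 1.1742958750/1 = 1.1742958750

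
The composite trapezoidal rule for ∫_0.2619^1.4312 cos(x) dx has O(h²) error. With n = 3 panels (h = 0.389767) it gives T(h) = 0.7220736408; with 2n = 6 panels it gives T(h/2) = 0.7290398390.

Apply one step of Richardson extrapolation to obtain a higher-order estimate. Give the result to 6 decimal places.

r = 2, so 2^r = 4.
A(h/2) − A(h) = 0.7290398390 − 0.7220736408 = 0.0069661982
Divide by 2^2 − 1 = 3: 0.0069661982/3 = 0.0023220661
R = A(h/2) + (A(h/2) − A(h))/3 = 0.7290398390 + 0.0023220661 = 0.7313619051

0.731362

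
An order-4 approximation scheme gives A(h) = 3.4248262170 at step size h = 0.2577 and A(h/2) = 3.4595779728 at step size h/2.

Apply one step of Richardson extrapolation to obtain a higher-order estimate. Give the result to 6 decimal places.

With r = 4 the leading error scales as h^4, so the weight is 2^4 = 16.
16*3.4595779728 − 3.4248262170 = 51.9284213478
Denominator 16 − 1 = 15.
Extrapolated: 51.9284213478 / 15 = 3.4618947565

3.461895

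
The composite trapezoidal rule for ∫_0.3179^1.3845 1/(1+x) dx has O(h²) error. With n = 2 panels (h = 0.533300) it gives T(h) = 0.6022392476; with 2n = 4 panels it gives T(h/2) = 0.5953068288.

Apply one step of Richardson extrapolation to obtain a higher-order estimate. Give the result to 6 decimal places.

r = 2: numerator weight 4, denominator 3.
4 × 0.5953068288 − 0.6022392476 = 1.7789880676
Denominator 4 − 1 = 3.
Extrapolated: 1.7789880676 / 3 = 0.5929960225

0.592996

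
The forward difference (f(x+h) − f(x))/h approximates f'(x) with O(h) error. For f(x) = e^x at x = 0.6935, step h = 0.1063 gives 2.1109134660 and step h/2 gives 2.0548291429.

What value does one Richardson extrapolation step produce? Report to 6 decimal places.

Method order is 1; weight 2^1 = 2.
2·2.0548291429 = 4.1096582858; subtract 2.1109134660 → 1.9987448198
Denominator 2 − 1 = 1.
So the Richardson estimate is 1.9987448198.

1.998745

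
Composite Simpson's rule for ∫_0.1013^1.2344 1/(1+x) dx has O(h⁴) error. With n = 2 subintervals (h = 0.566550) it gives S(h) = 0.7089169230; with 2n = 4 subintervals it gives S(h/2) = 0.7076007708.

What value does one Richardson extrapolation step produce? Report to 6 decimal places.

Error is O(h^4); halving h shrinks it by 2^4 = 16.
16·0.7076007708 = 11.3216123328; 11.3216123328 − 0.7089169230 = 10.6126954098
Divide by 2^4 − 1 = 15.
R = 10.6126954098/15 = 0.7075130273
Gap between inputs: 1.316e-03; correction applied: −0.0000877435.

0.707513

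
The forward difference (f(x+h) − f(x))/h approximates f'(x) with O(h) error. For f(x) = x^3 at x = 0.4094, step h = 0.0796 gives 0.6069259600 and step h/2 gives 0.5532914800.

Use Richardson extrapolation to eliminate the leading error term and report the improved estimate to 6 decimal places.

0.499657

r = 1: numerator weight 2, denominator 1.
Difference of the inputs: 0.5532914800 − 0.6069259600 = -0.0536344800
Divide by 2^1 − 1 = 1: (-0.0536344800)/1 = -0.0536344800
R = 0.5532914800 − 0.0536344800 = 0.4996570000
Correction |R − A(h/2)| = 5.363e-02; gap |A(h/2) − A(h)| = 5.363e-02.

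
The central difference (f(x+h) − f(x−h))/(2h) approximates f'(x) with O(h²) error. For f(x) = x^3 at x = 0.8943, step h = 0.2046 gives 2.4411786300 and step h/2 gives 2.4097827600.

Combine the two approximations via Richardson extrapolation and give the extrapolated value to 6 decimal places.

2.399317

r = 2, so 2^r = 4.
4×2.4097827600 = 9.6391310400; subtract 2.4411786300 → 7.1979524100
Extrapolated: 7.1979524100 / 3 = 2.3993174700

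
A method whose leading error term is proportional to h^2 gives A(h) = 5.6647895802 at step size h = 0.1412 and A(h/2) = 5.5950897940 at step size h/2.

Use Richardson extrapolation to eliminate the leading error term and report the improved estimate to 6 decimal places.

5.571857

Method order is 2; weight 2^2 = 4.
4×5.5950897940 = 22.3803591760; 22.3803591760 − 5.6647895802 = 16.7155695958
Divide by 2^2 − 1 = 3.
Result: 5.5718565319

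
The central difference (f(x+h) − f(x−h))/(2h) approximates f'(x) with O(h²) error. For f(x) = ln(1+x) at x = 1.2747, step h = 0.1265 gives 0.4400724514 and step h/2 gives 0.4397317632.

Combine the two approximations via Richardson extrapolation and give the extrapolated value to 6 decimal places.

0.439618

Method order is 2; weight 2^2 = 4.
2^2×A(h/2) = 1.7589270528; minus A(h) gives 1.3188546014.
Denominator 4 − 1 = 3.
1.3188546014 ÷ 3 = 0.4396182005
Gap between inputs: 3.407e-04; correction applied: −0.0001135627.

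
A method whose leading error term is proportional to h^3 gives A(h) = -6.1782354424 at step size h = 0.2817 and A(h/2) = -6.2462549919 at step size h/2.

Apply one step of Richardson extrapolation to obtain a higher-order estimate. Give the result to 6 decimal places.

Order 3 gives 2^r = 8 and 2^r − 1 = 7.
Numerator 8 × A(h/2) − A(h) = 8 × (-6.2462549919) − (-6.1782354424) = -43.7918044928
Extrapolated: (-43.7918044928) / 7 = -6.2559720704
Correction |R − A(h/2)| = 9.717e-03; gap |A(h/2) − A(h)| = 6.802e-02.

-6.255972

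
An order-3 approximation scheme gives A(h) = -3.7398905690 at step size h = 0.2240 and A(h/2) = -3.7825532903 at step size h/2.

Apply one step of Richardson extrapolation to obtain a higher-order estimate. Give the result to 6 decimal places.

r = 3, so 2^r = 8.
8*(-3.7825532903) − (-3.7398905690) = -26.5205357534
R = (-26.5205357534)/7 = -3.7886479648
Shift from A(h/2): −0.0060946745.

-3.788648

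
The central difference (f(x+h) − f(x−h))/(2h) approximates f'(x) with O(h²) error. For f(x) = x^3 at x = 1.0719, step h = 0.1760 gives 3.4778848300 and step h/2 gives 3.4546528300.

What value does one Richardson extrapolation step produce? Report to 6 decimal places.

3.446909

Order 2 gives 2^r = 4 and 2^r − 1 = 3.
Top: 4(3.4546528300) − (3.4778848300) = 10.3407264900
Divide by 2^2 − 1 = 3.
R = 10.3407264900/3 = 3.4469088300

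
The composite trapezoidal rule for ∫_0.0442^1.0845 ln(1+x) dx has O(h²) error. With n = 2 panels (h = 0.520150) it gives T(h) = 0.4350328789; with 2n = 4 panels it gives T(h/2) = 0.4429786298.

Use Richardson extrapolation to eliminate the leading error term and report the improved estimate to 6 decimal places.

0.445627

Error is O(h^2); halving h shrinks it by 2^2 = 4.
Top: 4(0.4429786298) − (0.4350328789) = 1.3368816403
Divide by 2^2 − 1 = 3.
1.3368816403 ÷ 3 = 0.4456272134
Correction |R − A(h/2)| = 2.649e-03; gap |A(h/2) − A(h)| = 7.946e-03.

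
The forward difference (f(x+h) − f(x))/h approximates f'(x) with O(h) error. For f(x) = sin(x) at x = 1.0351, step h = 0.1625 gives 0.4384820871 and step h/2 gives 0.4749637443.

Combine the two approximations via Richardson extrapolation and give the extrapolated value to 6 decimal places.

Order 1 gives 2^r = 2 and 2^r − 1 = 1.
Top: 2(0.4749637443) − (0.4384820871) = 0.5114454015
Denominator 2 − 1 = 1.
Result: 0.5114454015

0.511445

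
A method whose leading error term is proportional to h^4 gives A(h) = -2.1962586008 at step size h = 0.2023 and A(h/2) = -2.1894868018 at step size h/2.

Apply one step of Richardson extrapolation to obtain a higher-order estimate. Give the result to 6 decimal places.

r = 4: numerator weight 16, denominator 15.
Numerator 16·A(h/2) − A(h) = 16·(-2.1894868018) − (-2.1962586008) = -32.8355302280
(-32.8355302280) ÷ 15 = -2.1890353485
Shift from A(h/2): +0.0004514533.

-2.189035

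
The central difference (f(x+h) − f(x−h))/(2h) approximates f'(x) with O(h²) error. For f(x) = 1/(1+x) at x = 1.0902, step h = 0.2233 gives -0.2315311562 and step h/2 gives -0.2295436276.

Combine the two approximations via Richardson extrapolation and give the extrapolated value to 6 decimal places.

-0.228881

Leading term ∝ h^2; use weight 4 = 2^2.
Top: 4(-0.2295436276) − (-0.2315311562) = -0.6866433542
Extrapolated: (-0.6866433542) / 3 = -0.2288811181
Correction |R − A(h/2)| = 6.625e-04; gap |A(h/2) − A(h)| = 1.988e-03.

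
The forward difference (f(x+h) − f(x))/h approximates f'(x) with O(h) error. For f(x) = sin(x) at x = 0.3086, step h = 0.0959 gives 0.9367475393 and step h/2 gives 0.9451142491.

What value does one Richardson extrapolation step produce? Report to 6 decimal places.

0.953481

With r = 1 the leading error scales as h^1, so the weight is 2^1 = 2.
Weighted: 1.8902284982 − 0.9367475393 = 0.9534809589
Denominator 2 − 1 = 1.
Extrapolated: 0.9534809589 / 1 = 0.9534809589
Shift from A(h/2): +0.0083667098.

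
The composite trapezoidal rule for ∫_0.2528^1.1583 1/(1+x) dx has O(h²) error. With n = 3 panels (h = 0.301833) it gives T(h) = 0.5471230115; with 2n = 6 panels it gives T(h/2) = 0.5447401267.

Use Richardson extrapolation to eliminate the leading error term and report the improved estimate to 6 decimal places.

0.543946

Method order is 2; weight 2^2 = 4.
Weighted: 2.1789605068 − 0.5471230115 = 1.6318374953
Extrapolated: 1.6318374953 / 3 = 0.5439458318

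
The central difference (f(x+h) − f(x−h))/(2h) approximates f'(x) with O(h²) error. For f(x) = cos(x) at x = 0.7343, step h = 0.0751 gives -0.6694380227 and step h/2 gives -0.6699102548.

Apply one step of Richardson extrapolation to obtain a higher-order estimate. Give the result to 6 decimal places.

-0.670068

The method has order 2: 2^2 = 4.
Top: 4(-0.6699102548) − (-0.6694380227) = -2.0102029965
R = (-2.0102029965)/3 = -0.6700676655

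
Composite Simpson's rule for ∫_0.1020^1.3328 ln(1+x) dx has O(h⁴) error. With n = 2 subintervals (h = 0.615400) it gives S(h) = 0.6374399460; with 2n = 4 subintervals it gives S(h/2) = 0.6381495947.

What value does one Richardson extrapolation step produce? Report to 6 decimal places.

Error is O(h^4); halving h shrinks it by 2^4 = 16.
Top: 16(0.6381495947) − (0.6374399460) = 9.5729535692
Divide by 2^4 − 1 = 15.
So the Richardson estimate is 0.6381969046.

0.638197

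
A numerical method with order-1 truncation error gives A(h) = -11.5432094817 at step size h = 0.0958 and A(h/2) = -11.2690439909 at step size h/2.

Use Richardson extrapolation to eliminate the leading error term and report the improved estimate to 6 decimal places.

With r = 1 the leading error scales as h^1, so the weight is 2^1 = 2.
2·(-11.2690439909) = -22.5380879818; subtract (-11.5432094817) → -10.9948785001
(-10.9948785001) ÷ 1 = -10.9948785001
Correction |R − A(h/2)| = 2.742e-01; gap |A(h/2) − A(h)| = 2.742e-01.

-10.994879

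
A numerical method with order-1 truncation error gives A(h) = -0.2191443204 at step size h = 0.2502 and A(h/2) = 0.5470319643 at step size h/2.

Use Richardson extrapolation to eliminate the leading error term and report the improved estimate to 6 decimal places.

Leading term ∝ h^1; use weight 2 = 2^1.
Weighted: 1.0940639286 − (-0.2191443204) = 1.3132082490
Denominator 2 − 1 = 1.
R = 1.3132082490/1 = 1.3132082490
Gap between inputs: 7.662e-01; correction applied: +0.7661762847.

1.313208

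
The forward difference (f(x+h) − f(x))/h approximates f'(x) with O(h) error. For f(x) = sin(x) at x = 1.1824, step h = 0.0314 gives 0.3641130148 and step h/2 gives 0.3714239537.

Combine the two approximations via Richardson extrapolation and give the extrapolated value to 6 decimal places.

Order 1 gives 2^r = 2 and 2^r − 1 = 1.
Weighted: 0.7428479074 − 0.3641130148 = 0.3787348926
0.3787348926 ÷ 1 = 0.3787348926

0.378735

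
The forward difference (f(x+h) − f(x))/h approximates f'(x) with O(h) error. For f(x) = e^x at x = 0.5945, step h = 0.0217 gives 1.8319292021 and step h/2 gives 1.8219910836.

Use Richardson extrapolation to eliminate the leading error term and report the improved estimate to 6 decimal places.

1.812053

Leading term ∝ h^1; use weight 2 = 2^1.
Numerator 2*A(h/2) − A(h) = 2*1.8219910836 − 1.8319292021 = 1.8120529651
Denominator 2 − 1 = 1.
Extrapolated: 1.8120529651 / 1 = 1.8120529651
Gap between inputs: 9.938e-03; correction applied: −0.0099381185.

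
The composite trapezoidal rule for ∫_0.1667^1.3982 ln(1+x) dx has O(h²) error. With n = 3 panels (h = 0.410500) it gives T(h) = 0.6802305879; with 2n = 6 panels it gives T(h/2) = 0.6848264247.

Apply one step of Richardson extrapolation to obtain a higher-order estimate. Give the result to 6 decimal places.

0.686358

The method has order 2: 2^2 = 4.
A(h/2) − A(h) = 0.6848264247 − 0.6802305879 = 0.0045958368
Correction (A(h/2) − A(h))/(4 − 1) = 0.0045958368/3 = 0.0015319456
R = A(h/2) + (A(h/2) − A(h))/3 = 0.6848264247 + 0.0015319456 = 0.6863583703
Shift from A(h/2): +0.0015319456.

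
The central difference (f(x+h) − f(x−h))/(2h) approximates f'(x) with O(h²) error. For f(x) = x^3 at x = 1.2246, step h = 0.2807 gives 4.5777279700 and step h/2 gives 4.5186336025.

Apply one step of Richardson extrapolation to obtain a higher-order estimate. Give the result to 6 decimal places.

4.498935

Method order is 2; weight 2^2 = 4.
2^2 × A(h/2) = 18.0745344100; minus A(h) gives 13.4968064400.
(4 × 4.5186336025 − 4.5777279700)/(4 − 1) = 4.4989354800
Shift from A(h/2): −0.0196981225.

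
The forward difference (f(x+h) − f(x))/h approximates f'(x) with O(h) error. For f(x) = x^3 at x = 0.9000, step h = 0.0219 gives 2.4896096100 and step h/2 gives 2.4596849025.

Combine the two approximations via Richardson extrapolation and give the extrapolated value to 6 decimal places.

2.429760

Method order is 1; weight 2^1 = 2.
Weighted: 4.9193698050 − 2.4896096100 = 2.4297601950
(2 × 2.4596849025 − 2.4896096100)/(2 − 1) = 2.4297601950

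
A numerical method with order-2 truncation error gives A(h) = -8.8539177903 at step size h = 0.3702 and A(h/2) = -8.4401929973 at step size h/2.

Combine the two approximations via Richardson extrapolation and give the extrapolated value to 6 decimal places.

Order 2 gives 2^r = 4 and 2^r − 1 = 3.
4·(-8.4401929973) = -33.7607719892; subtract (-8.8539177903) → -24.9068541989
Denominator 4 − 1 = 3.
Extrapolated: (-24.9068541989) / 3 = -8.3022847330
Shift from A(h/2): +0.1379082643.

-8.302285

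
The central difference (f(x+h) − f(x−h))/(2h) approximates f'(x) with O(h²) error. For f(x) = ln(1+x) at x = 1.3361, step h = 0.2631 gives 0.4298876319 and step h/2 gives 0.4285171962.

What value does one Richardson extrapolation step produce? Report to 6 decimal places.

r = 2: numerator weight 4, denominator 3.
2^2×A(h/2) = 1.7140687848; minus A(h) gives 1.2841811529.
R = 1.2841811529/3 = 0.4280603843

0.428060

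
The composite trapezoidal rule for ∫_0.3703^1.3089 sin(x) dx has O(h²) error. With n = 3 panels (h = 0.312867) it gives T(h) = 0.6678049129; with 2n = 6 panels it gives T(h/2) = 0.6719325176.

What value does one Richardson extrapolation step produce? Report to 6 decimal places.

The method has order 2: 2^2 = 4.
4×0.6719325176 = 2.6877300704; subtract 0.6678049129 → 2.0199251575
Extrapolated: 2.0199251575 / 3 = 0.6733083858
Correction |R − A(h/2)| = 1.376e-03; gap |A(h/2) − A(h)| = 4.128e-03.

0.673308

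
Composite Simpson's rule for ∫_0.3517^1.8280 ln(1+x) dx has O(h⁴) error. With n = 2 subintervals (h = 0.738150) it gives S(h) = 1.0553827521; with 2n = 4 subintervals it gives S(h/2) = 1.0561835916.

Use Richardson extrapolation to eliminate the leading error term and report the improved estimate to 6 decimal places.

1.056237

r = 4, so 2^r = 16.
16 × 1.0561835916 − 1.0553827521 = 15.8435547135
Divide by 2^4 − 1 = 15.
Extrapolated: 15.8435547135 / 15 = 1.0562369809
Gap between inputs: 8.008e-04; correction applied: +0.0000533893.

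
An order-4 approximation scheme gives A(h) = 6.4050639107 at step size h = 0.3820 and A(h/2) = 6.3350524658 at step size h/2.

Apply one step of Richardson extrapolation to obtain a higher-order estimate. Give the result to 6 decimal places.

Order 4 gives 2^r = 16 and 2^r − 1 = 15.
Numerator 16 × A(h/2) − A(h) = 16 × 6.3350524658 − 6.4050639107 = 94.9557755421
(16 × 6.3350524658 − 6.4050639107)/(16 − 1) = 6.3303850361

6.330385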